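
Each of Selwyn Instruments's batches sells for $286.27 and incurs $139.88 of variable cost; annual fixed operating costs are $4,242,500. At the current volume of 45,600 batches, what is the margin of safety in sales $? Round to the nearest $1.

Unit CM = price − variable cost = $286.27 − $139.88 = $146.39. Break-even units = $4,242,500 ÷ $146.39 = 28,980.80; break-even revenue = 28,980.80 × $286.27 = $8,296,334.96.
Actual sales revenue = 45,600 × $286.27 = $13,053,912.00.
Margin of safety = $13,053,912.00 − $8,296,334.96 = $4,757,577.

$4,757,577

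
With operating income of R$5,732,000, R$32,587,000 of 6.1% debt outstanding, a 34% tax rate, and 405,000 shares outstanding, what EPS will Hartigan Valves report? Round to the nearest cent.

Interest = R$1,987,807.00, so EBT = R$5,732,000 − R$1,987,807.00 = R$3,744,193.00.
Net income = R$3,744,193.00 × (1 − 0.34) = R$2,471,167.38.
EPS = R$2,471,167.38 ÷ 405,000 = R$6.10.

R$6.10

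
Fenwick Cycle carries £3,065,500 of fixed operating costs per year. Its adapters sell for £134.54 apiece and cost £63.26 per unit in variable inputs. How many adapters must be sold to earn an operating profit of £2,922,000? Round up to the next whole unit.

Contribution margin per unit = £134.54 − £63.26 = £71.28.
Units = (FC + target) / CM = (£3,065,500 + £2,922,000) / £71.28 = 83,999.72, so 84,000 adapters.

84,000 adapters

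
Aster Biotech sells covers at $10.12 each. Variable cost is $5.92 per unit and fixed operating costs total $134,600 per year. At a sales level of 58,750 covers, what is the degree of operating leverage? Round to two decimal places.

Contribution at this volume is 58,750 × $4.20 = $246,750.00.
EBIT = $246,750.00 − $134,600 = $112,150.00.
Degree of operating leverage = $246,750.00 / $112,150.00 = 2.2002.

2.20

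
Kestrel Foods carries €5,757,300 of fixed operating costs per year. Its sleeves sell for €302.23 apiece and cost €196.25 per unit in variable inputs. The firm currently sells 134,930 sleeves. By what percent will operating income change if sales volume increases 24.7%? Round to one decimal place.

Contribution at this volume is 134,930 × €105.98 = €14,299,881.40.
Operating income = contribution − fixed costs = €14,299,881.40 − €5,757,300 = €8,542,581.40.
So DOL = total CM / EBIT = €14,299,881.40 / €8,542,581.40 = 1.6740.
So EBIT moves 1.6740 × (+24.7%) = +41.3%.

+41.3%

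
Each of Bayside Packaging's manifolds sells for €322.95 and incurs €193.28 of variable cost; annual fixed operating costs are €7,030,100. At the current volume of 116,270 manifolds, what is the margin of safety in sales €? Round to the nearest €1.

€20,040,560

Contribution margin per unit = €322.95 − €193.28 = €129.67. Break-even units = €7,030,100 ÷ €129.67 = 54,215.32; break-even revenue = 54,215.32 × €322.95 = €17,508,836.24.
Current sales = 116,270 × €322.95 = €37,549,396.50.
Margin of safety = €37,549,396.50 − €17,508,836.24 = €20,040,560.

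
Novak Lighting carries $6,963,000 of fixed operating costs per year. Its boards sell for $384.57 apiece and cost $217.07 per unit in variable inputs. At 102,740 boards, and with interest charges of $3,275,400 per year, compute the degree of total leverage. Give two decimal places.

At 102,740 units, contribution = 102,740 × $167.50 = $17,208,950.00.
Subtracting fixed costs: EBIT = $17,208,950.00 − $6,963,000 = $10,245,950.00. Interest = $3,275,400.00, so EBIT − I = $6,970,550.00.
Degree of total leverage = total CM / (EBIT − interest) = $17,208,950.00 / $6,970,550.00 = 2.4688.

2.47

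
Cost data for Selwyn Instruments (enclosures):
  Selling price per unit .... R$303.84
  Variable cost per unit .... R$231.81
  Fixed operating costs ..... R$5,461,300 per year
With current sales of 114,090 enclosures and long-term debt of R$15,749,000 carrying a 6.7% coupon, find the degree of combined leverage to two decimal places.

At 114,090 units, contribution = 114,090 × R$72.03 = R$8,217,902.70.
EBIT = R$8,217,902.70 − R$5,461,300 = R$2,756,602.70. Interest = R$1,055,183.00, so EBIT − I = R$1,701,419.70.
Degree of total leverage = total CM / (EBIT − interest) = R$8,217,902.70 / R$1,701,419.70 = 4.8300.

4.83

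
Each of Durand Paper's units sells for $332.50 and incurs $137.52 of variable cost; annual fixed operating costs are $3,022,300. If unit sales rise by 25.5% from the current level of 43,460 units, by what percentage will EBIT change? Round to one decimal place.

+39.6%

Total contribution margin = 43,460 × $194.98 = $8,473,830.80.
EBIT = $8,473,830.80 − $3,022,300 = $5,451,530.80.
Degree of operating leverage = $8,473,830.80 / $5,451,530.80 = 1.5544.
%ΔEBIT = DOL × %ΔSales = 1.5544 × +25.5% = +39.6%.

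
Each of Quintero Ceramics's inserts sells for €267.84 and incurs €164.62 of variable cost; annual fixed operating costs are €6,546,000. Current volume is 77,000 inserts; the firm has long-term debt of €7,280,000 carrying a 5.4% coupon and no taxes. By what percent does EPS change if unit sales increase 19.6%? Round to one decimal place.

Contribution at this volume is 77,000 × €103.22 = €7,947,940.00.
EBIT = €7,947,940.00 − €6,546,000 = €1,401,940.00.
Interest = €393,120.00, so EBIT − I = €1,008,820.00.
Degree of combined leverage = contribution ÷ (EBIT − I) = €7,947,940.00 ÷ €1,008,820.00 = 7.8785.
%ΔEPS = DCL × %ΔSales = 7.8785 × +19.6% = +154.4%.

+154.4%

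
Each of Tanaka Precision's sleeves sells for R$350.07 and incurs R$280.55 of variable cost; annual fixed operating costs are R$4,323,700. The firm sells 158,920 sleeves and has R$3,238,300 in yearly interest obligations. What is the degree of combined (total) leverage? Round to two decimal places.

3.17

At 158,920 units, contribution = 158,920 × R$69.52 = R$11,048,118.40.
Subtracting fixed costs: EBIT = R$11,048,118.40 − R$4,323,700 = R$6,724,418.40. Interest = R$3,238,300.00.
DOL = R$11,048,118.40 ÷ R$6,724,418.40 = 1.6430; DFL = R$6,724,418.40 ÷ R$3,486,118.40 = 1.9289.
Combined leverage = 1.6430 × 1.9289 = 3.1692.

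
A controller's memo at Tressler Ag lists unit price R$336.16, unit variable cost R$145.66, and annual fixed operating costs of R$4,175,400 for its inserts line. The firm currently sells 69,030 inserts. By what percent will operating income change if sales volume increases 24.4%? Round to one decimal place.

+35.8%

Total contribution margin = 69,030 × R$190.50 = R$13,150,215.00.
Operating income = contribution − fixed costs = R$13,150,215.00 − R$4,175,400 = R$8,974,815.00.
Degree of operating leverage = R$13,150,215.00 / R$8,974,815.00 = 1.4652.
So EBIT moves 1.4652 × (+24.4%) = +35.8%.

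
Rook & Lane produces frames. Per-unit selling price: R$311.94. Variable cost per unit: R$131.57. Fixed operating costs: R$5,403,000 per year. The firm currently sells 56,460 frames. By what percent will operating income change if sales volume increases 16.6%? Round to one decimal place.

Contribution at this volume is 56,460 × R$180.37 = R$10,183,690.20.
Operating income = contribution − fixed costs = R$10,183,690.20 − R$5,403,000 = R$4,780,690.20.
So DOL = total CM / EBIT = R$10,183,690.20 / R$4,780,690.20 = 2.1302.
%ΔEBIT = DOL × %ΔSales = 2.1302 × +16.6% = +35.4%.

+35.4%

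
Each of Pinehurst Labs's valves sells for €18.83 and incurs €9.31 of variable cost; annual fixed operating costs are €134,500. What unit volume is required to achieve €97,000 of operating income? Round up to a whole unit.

Unit CM = price − variable cost = €18.83 − €9.31 = €9.52.
Required volume = (fixed costs + target profit) ÷ CM = (€134,500 + €97,000) ÷ €9.52 = 24,317.23, so 24,318 valves.

24,318 valves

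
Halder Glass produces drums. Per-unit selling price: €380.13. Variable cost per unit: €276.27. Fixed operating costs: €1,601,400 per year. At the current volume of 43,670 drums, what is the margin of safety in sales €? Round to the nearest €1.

€10,739,116

Each unit contributes €380.13 − €276.27 = €103.86. Break-even units = €1,601,400 ÷ €103.86 = 15,418.83; break-even revenue = 15,418.83 × €380.13 = €5,861,161.01.
Current sales = 43,670 × €380.13 = €16,600,277.10.
Margin of safety = €16,600,277.10 − €5,861,161.01 = €10,739,116.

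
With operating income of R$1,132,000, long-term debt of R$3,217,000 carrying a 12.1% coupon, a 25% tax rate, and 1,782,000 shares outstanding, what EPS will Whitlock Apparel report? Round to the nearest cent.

Pre-tax income = R$1,132,000 − R$389,257.00 = R$742,743.00.
After tax at 25%: net income = R$742,743.00 × 0.75 = R$557,057.25.
EPS = R$557,057.25 ÷ 1,782,000 = R$0.31.

R$0.31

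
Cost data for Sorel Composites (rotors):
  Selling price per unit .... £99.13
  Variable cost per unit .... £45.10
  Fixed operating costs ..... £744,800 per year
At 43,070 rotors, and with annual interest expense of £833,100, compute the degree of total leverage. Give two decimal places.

At 43,070 units, contribution = 43,070 × £54.03 = £2,327,072.10.
Subtracting fixed costs: EBIT = £2,327,072.10 − £744,800 = £1,582,272.10. Interest = £833,100.00.
DOL = £2,327,072.10 ÷ £1,582,272.10 = 1.4707; DFL = £1,582,272.10 ÷ £749,172.10 = 2.1120.
DCL = DOL × DFL = 1.4707 × 2.1120 = 3.1061.

3.11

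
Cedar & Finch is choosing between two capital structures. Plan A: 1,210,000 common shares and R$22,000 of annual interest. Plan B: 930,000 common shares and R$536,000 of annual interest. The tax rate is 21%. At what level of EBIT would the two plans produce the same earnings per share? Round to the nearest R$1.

Set EPS_A = EPS_B: (EBIT − R$22,000)(1 − 0.21) ÷ 1,210,000 = (EBIT − R$536,000)(1 − 0.21) ÷ 930,000.
Cancelling (1 − t) and cross-multiplying: 930,000·(EBIT − 22,000) = 1,210,000·(EBIT − 536,000).
Solving, EBIT = (536,000·1,210,000 − 22,000·930,000) / (1,210,000 − 930,000) = 628,100,000,000 / 280,000 = 2,243,214.29.

R$2,243,214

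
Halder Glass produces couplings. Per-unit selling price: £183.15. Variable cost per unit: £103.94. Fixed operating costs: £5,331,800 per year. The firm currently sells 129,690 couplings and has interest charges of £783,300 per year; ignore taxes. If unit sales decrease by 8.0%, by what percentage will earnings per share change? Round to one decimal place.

-19.8%

At 129,690 units, contribution = 129,690 × £79.21 = £10,272,744.90.
EBIT = £10,272,744.90 − £5,331,800 = £4,940,944.90.
After interest of £783,300.00, pre-tax earnings = £4,157,644.90.
Degree of combined leverage = contribution ÷ (EBIT − I) = £10,272,744.90 ÷ £4,157,644.90 = 2.4708.
%ΔEPS = DCL × %ΔSales = 2.4708 × -8.0% = -19.8%.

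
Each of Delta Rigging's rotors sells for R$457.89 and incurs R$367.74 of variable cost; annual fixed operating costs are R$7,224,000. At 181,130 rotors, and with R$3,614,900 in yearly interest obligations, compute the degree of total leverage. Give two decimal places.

2.97

Contribution at this volume is 181,130 × R$90.15 = R$16,328,869.50.
Operating income = contribution − fixed costs = R$16,328,869.50 − R$7,224,000 = R$9,104,869.50. Interest = R$3,614,900.00, so EBIT − I = R$5,489,969.50.
Degree of total leverage = total CM / (EBIT − interest) = R$16,328,869.50 / R$5,489,969.50 = 2.9743.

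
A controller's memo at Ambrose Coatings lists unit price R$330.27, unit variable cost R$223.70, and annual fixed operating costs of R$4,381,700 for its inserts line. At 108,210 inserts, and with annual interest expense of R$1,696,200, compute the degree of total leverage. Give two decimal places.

2.11

Total contribution margin = 108,210 × R$106.57 = R$11,531,939.70.
Operating income = contribution − fixed costs = R$11,531,939.70 − R$4,381,700 = R$7,150,239.70. Interest = R$1,696,200.00, so EBIT − I = R$5,454,039.70.
Degree of total leverage = total CM / (EBIT − interest) = R$11,531,939.70 / R$5,454,039.70 = 2.1144.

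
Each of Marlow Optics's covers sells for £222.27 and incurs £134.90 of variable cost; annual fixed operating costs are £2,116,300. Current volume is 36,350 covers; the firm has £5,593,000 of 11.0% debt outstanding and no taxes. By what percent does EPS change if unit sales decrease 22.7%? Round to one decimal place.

-162.2%

At 36,350 units, contribution = 36,350 × £87.37 = £3,175,899.50.
Operating income = contribution − fixed costs = £3,175,899.50 − £2,116,300 = £1,059,599.50.
Interest = £615,230.00, so EBIT − I = £444,369.50.
DCL = total CM / (EBIT − I) = £3,175,899.50 / £444,369.50 = 7.1470.
EPS therefore changes by 7.1470 × (-22.7%) = -162.2%.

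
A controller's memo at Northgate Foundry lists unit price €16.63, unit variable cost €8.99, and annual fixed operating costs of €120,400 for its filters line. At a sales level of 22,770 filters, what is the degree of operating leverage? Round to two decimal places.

Contribution at this volume is 22,770 × €7.64 = €173,962.80.
Subtracting fixed costs: EBIT = €173,962.80 − €120,400 = €53,562.80.
So DOL = total CM / EBIT = €173,962.80 / €53,562.80 = 3.2478.

3.25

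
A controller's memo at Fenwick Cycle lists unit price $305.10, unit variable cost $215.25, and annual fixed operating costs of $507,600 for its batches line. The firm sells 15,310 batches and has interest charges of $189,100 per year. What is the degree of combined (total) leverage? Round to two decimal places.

2.03

At 15,310 units, contribution = 15,310 × $89.85 = $1,375,603.50.
Operating income = contribution − fixed costs = $1,375,603.50 − $507,600 = $868,003.50. Interest = $189,100.00.
DOL = $1,375,603.50 ÷ $868,003.50 = 1.5848; DFL = $868,003.50 ÷ $678,903.50 = 1.2785.
DCL = DOL × DFL = 1.5848 × 1.2785 = 2.0262.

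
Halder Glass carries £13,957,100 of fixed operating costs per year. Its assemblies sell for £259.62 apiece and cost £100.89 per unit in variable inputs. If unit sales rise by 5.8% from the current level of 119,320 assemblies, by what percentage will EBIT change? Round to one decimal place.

+22.0%

At 119,320 units, contribution = 119,320 × £158.73 = £18,939,663.60.
Operating income = contribution − fixed costs = £18,939,663.60 − £13,957,100 = £4,982,563.60.
DOL = contribution ÷ EBIT = £18,939,663.60 ÷ £4,982,563.60 = 3.8012.
%ΔEBIT = DOL × %ΔSales = 3.8012 × +5.8% = +22.0%.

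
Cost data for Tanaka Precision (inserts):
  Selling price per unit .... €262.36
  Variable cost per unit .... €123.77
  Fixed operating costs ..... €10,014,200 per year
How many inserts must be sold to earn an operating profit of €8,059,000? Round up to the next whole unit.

130,408 inserts

Each unit contributes €262.36 − €123.77 = €138.59.
Need Q such that Q × €138.59 − €10,014,200 = €8,059,000, i.e. Q = €18,073,200 / €138.59 = 130,407.68 → 130,408.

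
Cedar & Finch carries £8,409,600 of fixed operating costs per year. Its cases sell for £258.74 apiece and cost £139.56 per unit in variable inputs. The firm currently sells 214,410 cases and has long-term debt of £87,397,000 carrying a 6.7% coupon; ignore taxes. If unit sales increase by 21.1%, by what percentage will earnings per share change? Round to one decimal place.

+47.8%

Contribution at this volume is 214,410 × £119.18 = £25,553,383.80.
EBIT = £25,553,383.80 − £8,409,600 = £17,143,783.80.
Interest = £5,855,599.00, so EBIT − I = £11,288,184.80.
DCL = total CM / (EBIT − I) = £25,553,383.80 / £11,288,184.80 = 2.2637.
EPS therefore changes by 2.2637 × (+21.1%) = +47.8%.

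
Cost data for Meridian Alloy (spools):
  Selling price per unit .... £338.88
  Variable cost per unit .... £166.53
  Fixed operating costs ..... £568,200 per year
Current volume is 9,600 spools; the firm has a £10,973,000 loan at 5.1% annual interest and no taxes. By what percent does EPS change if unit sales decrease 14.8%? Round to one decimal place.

-46.5%

Total contribution margin = 9,600 × £172.35 = £1,654,560.00.
Subtracting fixed costs: EBIT = £1,654,560.00 − £568,200 = £1,086,360.00.
After interest of £559,623.00, pre-tax earnings = £526,737.00.
Degree of combined leverage = contribution ÷ (EBIT − I) = £1,654,560.00 ÷ £526,737.00 = 3.1412.
EPS therefore changes by 3.1412 × (-14.8%) = -46.5%.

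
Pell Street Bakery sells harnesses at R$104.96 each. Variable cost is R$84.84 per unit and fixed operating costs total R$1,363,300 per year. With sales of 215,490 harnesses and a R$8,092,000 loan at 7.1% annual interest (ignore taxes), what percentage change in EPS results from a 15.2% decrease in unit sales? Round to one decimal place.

-27.5%

Total contribution margin = 215,490 × R$20.12 = R$4,335,658.80.
EBIT = R$4,335,658.80 − R$1,363,300 = R$2,972,358.80.
After interest of R$574,532.00, pre-tax earnings = R$2,397,826.80.
Degree of combined leverage = contribution ÷ (EBIT − I) = R$4,335,658.80 ÷ R$2,397,826.80 = 1.8082.
EPS therefore changes by 1.8082 × (-15.2%) = -27.5%.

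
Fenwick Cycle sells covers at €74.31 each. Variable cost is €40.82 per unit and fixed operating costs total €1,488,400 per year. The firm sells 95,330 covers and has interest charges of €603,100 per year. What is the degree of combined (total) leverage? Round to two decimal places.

2.90

At 95,330 units, contribution = 95,330 × €33.49 = €3,192,601.70.
EBIT = €3,192,601.70 − €1,488,400 = €1,704,201.70. Interest = €603,100.00, so EBIT − I = €1,101,101.70.
DCL = contribution ÷ (EBIT − I) = €3,192,601.70 ÷ €1,101,101.70 = 2.8995.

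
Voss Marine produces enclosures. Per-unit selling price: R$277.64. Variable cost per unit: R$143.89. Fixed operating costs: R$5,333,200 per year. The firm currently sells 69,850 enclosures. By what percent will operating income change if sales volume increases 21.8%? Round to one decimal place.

+50.8%

Total contribution margin = 69,850 × R$133.75 = R$9,342,437.50.
Subtracting fixed costs: EBIT = R$9,342,437.50 − R$5,333,200 = R$4,009,237.50.
So DOL = total CM / EBIT = R$9,342,437.50 / R$4,009,237.50 = 2.3302.
So EBIT moves 2.3302 × (+21.8%) = +50.8%.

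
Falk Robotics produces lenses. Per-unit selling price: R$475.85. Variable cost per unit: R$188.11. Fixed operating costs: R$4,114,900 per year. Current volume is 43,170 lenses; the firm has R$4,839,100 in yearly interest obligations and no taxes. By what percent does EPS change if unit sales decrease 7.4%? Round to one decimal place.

Contribution at this volume is 43,170 × R$287.74 = R$12,421,735.80.
Operating income = contribution − fixed costs = R$12,421,735.80 − R$4,114,900 = R$8,306,835.80.
After interest of R$4,839,100.00, pre-tax earnings = R$3,467,735.80.
DCL = total CM / (EBIT − I) = R$12,421,735.80 / R$3,467,735.80 = 3.5821.
%ΔEPS = DCL × %ΔSales = 3.5821 × -7.4% = -26.5%.

-26.5%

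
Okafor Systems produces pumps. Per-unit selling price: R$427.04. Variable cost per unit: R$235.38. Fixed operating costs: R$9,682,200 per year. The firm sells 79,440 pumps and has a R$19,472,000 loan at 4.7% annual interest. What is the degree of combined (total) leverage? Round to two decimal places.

Total contribution margin = 79,440 × R$191.66 = R$15,225,470.40.
Operating income = contribution − fixed costs = R$15,225,470.40 − R$9,682,200 = R$5,543,270.40. Interest = R$915,184.00.
DOL = R$15,225,470.40 ÷ R$5,543,270.40 = 2.7467; DFL = R$5,543,270.40 ÷ R$4,628,086.40 = 1.1977.
Combined leverage = 2.7467 × 1.1977 = 3.2897.

3.29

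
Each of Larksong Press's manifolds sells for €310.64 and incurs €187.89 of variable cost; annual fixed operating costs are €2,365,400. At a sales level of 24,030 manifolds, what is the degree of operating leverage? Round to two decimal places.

At 24,030 units, contribution = 24,030 × €122.75 = €2,949,682.50.
Operating income = contribution − fixed costs = €2,949,682.50 − €2,365,400 = €584,282.50.
So DOL = total CM / EBIT = €2,949,682.50 / €584,282.50 = 5.0484.

5.05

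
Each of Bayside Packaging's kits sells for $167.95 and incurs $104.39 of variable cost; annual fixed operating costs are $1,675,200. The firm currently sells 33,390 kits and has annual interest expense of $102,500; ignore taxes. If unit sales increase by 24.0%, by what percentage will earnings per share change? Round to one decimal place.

+147.8%

At 33,390 units, contribution = 33,390 × $63.56 = $2,122,268.40.
Operating income = contribution − fixed costs = $2,122,268.40 − $1,675,200 = $447,068.40.
Interest = $102,500.00, so EBIT − I = $344,568.40.
DCL = total CM / (EBIT − I) = $2,122,268.40 / $344,568.40 = 6.1592.
%ΔEPS = DCL × %ΔSales = 6.1592 × +24.0% = +147.8%.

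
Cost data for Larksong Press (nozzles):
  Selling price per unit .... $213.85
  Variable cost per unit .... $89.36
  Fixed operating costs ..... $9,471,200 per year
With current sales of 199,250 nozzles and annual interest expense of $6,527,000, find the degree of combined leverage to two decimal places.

2.82

Contribution at this volume is 199,250 × $124.49 = $24,804,632.50.
Operating income = contribution − fixed costs = $24,804,632.50 − $9,471,200 = $15,333,432.50. Interest = $6,527,000.00, so EBIT − I = $8,806,432.50.
DCL = contribution ÷ (EBIT − I) = $24,804,632.50 ÷ $8,806,432.50 = 2.8166.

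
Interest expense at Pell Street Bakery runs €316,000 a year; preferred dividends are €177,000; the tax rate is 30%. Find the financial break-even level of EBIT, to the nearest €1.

€568,857

Preferred dividends are paid after tax, so their pre-tax equivalent is €177,000 ÷ (1 − 0.30) = €252,857.14.
EPS = 0 when EBIT covers interest plus the pre-tax preferred burden: €316,000 + €252,857.14 = €568,857.14.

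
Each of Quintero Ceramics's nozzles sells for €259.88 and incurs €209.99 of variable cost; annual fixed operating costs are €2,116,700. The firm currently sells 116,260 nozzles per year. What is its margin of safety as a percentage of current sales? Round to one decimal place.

63.5%

Each unit contributes €259.88 − €209.99 = €49.89. Break-even units = €2,116,700 ÷ €49.89 = 42,427.34; break-even revenue = 42,427.34 × €259.88 = €11,026,017.16.
Actual sales revenue = 116,260 × €259.88 = €30,213,648.80.
Margin of safety = (€30,213,648.80 − €11,026,017.16) ÷ €30,213,648.80 = 63.5%.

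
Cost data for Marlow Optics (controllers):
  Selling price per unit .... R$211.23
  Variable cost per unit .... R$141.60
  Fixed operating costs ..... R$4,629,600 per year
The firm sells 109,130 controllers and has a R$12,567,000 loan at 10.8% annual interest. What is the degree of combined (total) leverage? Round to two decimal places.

4.71

Contribution at this volume is 109,130 × R$69.63 = R$7,598,721.90.
Subtracting fixed costs: EBIT = R$7,598,721.90 − R$4,629,600 = R$2,969,121.90. Interest = R$1,357,236.00.
DOL = R$7,598,721.90 ÷ R$2,969,121.90 = 2.5592; DFL = R$2,969,121.90 ÷ R$1,611,885.90 = 1.8420.
DCL = DOL × DFL = 2.5592 × 1.8420 = 4.7140.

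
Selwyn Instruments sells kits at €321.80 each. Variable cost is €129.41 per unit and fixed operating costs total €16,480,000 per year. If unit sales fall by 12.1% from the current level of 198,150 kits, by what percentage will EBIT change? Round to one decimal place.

-21.3%

Contribution at this volume is 198,150 × €192.39 = €38,122,078.50.
Operating income = contribution − fixed costs = €38,122,078.50 − €16,480,000 = €21,642,078.50.
Degree of operating leverage = €38,122,078.50 / €21,642,078.50 = 1.7615.
%ΔEBIT = DOL × %ΔSales = 1.7615 × -12.1% = -21.3%.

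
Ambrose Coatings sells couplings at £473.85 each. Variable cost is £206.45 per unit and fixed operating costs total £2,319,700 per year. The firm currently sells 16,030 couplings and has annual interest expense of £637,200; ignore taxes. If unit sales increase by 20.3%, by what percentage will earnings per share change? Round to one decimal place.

Contribution at this volume is 16,030 × £267.40 = £4,286,422.00.
Subtracting fixed costs: EBIT = £4,286,422.00 − £2,319,700 = £1,966,722.00.
Interest = £637,200.00, so EBIT − I = £1,329,522.00.
Degree of combined leverage = contribution ÷ (EBIT − I) = £4,286,422.00 ÷ £1,329,522.00 = 3.2240.
EPS therefore changes by 3.2240 × (+20.3%) = +65.4%.

+65.4%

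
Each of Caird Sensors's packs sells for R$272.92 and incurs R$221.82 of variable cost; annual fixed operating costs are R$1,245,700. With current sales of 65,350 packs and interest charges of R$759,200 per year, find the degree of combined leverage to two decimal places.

Total contribution margin = 65,350 × R$51.10 = R$3,339,385.00.
Subtracting fixed costs: EBIT = R$3,339,385.00 − R$1,245,700 = R$2,093,685.00. Interest = R$759,200.00, so EBIT − I = R$1,334,485.00.
Degree of total leverage = total CM / (EBIT − interest) = R$3,339,385.00 / R$1,334,485.00 = 2.5024.

2.50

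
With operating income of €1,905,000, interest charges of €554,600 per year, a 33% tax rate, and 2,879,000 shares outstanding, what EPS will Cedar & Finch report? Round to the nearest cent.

€0.31

Pre-tax income = €1,905,000 − €554,600.00 = €1,350,400.00.
After tax at 33%: net income = €1,350,400.00 × 0.67 = €904,768.00.
Per share: €904,768.00 / 2,879,000 shares = €0.31.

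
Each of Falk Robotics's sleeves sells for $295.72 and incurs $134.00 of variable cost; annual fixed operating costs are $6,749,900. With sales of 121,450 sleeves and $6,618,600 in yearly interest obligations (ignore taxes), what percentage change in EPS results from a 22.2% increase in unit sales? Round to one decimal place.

+69.5%

Total contribution margin = 121,450 × $161.72 = $19,640,894.00.
EBIT = $19,640,894.00 − $6,749,900 = $12,890,994.00.
Interest = $6,618,600.00, so EBIT − I = $6,272,394.00.
DCL = total CM / (EBIT − I) = $19,640,894.00 / $6,272,394.00 = 3.1313.
%ΔEPS = DCL × %ΔSales = 3.1313 × +22.2% = +69.5%.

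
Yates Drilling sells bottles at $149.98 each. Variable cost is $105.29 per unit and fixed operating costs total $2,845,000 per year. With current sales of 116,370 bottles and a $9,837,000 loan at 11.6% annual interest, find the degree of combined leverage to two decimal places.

4.28

At 116,370 units, contribution = 116,370 × $44.69 = $5,200,575.30.
Subtracting fixed costs: EBIT = $5,200,575.30 − $2,845,000 = $2,355,575.30. Interest = $1,141,092.00.
DOL = $5,200,575.30 ÷ $2,355,575.30 = 2.2078; DFL = $2,355,575.30 ÷ $1,214,483.30 = 1.9396.
Combined leverage = 2.2078 × 1.9396 = 4.2822.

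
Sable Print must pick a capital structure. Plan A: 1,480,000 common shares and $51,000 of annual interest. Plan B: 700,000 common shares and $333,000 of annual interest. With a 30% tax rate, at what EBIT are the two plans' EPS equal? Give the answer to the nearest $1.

At indifference, (EBIT − 51,000)(1 − t)/1,480,000 = (EBIT − 333,000)(1 − t)/700,000.
The (1 − t) factor cancels: (EBIT − 51,000) × 700,000 = (EBIT − 333,000) × 1,480,000.
EBIT × (1,480,000 − 700,000) = 333,000 × 1,480,000 − 51,000 × 700,000 = 457,140,000,000, so EBIT = 457,140,000,000 ÷ 780,000 = 586,076.92.

$586,077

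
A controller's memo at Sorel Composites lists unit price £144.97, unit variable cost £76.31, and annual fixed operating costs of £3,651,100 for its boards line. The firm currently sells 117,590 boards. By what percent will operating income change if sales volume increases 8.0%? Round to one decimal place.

Total contribution margin = 117,590 × £68.66 = £8,073,729.40.
Operating income = contribution − fixed costs = £8,073,729.40 − £3,651,100 = £4,422,629.40.
DOL = contribution ÷ EBIT = £8,073,729.40 ÷ £4,422,629.40 = 1.8255.
%ΔEBIT = DOL × %ΔSales = 1.8255 × +8.0% = +14.6%.

+14.6%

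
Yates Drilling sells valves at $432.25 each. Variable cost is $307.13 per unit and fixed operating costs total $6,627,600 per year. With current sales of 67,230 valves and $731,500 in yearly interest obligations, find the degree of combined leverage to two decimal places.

At 67,230 units, contribution = 67,230 × $125.12 = $8,411,817.60.
EBIT = $8,411,817.60 − $6,627,600 = $1,784,217.60. Interest = $731,500.00.
DOL = $8,411,817.60 ÷ $1,784,217.60 = 4.7146; DFL = $1,784,217.60 ÷ $1,052,717.60 = 1.6949.
DCL = DOL × DFL = 4.7146 × 1.6949 = 7.9908.

7.99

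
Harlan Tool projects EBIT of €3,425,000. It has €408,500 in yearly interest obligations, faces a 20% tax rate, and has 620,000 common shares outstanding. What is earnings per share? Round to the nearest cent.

Pre-tax income = €3,425,000 − €408,500.00 = €3,016,500.00.
After tax at 20%: net income = €3,016,500.00 × 0.80 = €2,413,200.00.
EPS = €2,413,200.00 ÷ 620,000 = €3.89.

€3.89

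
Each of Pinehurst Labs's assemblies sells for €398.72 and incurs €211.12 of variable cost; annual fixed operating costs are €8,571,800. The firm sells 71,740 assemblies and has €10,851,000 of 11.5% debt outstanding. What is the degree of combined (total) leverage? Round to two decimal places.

3.70

Total contribution margin = 71,740 × €187.60 = €13,458,424.00.
Subtracting fixed costs: EBIT = €13,458,424.00 − €8,571,800 = €4,886,624.00. Interest = €1,247,865.00.
DOL = €13,458,424.00 ÷ €4,886,624.00 = 2.7541; DFL = €4,886,624.00 ÷ €3,638,759.00 = 1.3429.
DCL = DOL × DFL = 2.7541 × 1.3429 = 3.6985.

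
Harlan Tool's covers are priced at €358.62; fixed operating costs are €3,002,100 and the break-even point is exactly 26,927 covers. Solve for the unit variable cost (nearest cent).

At break-even, FC = Q × (P − VC), so P − VC = €3,002,100 ÷ 26,927 = €111.4903.
Variable cost per unit = €358.62 − €111.4903 = €247.13.

€247.13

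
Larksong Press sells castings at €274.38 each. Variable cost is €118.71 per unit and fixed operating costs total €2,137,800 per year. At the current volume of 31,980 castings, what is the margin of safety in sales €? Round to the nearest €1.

Each unit contributes €274.38 − €118.71 = €155.67. Break-even units = €2,137,800 ÷ €155.67 = 13,732.90; break-even revenue = 13,732.90 × €274.38 = €3,768,032.14.
Actual sales revenue = 31,980 × €274.38 = €8,774,672.40.
Margin of safety = €8,774,672.40 − €3,768,032.14 = €5,006,640.

€5,006,640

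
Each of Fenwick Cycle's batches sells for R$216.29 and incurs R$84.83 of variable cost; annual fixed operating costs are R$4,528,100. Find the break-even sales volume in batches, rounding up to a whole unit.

Each unit contributes R$216.29 − R$84.83 = R$131.46.
Units to break even: R$4,528,100 ÷ R$131.46 = 34,444.70, rounded up to 34,445.

34,445 batches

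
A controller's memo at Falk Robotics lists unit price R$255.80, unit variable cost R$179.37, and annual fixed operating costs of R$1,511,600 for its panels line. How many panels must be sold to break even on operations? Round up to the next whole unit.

19,778 panels

Each unit contributes R$255.80 − R$179.37 = R$76.43.
Units to break even: R$1,511,600 ÷ R$76.43 = 19,777.57, rounded up to 19,778.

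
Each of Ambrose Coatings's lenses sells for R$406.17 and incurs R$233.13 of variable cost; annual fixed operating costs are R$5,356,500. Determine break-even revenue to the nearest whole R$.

R$12,573,102

CM per unit = R$406.17 − R$233.13 = R$173.04; CM ratio = R$173.04 / R$406.17 = 0.4260.
Break-even revenue = fixed costs × price ÷ CM = R$5,356,500 × R$406.17 ÷ R$173.04 = R$12,573,102.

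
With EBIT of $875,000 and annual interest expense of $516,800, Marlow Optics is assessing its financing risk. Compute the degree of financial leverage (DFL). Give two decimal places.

Annual interest charges come to $516,800.00.
Degree of financial leverage = EBIT / (EBIT − interest) = $875,000 / $358,200.00 = 2.4428.

2.44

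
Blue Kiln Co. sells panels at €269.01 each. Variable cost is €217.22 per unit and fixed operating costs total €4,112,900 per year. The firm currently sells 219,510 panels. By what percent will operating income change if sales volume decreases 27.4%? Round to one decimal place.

At 219,510 units, contribution = 219,510 × €51.79 = €11,368,422.90.
EBIT = €11,368,422.90 − €4,112,900 = €7,255,522.90.
Degree of operating leverage = €11,368,422.90 / €7,255,522.90 = 1.5669.
%ΔEBIT = DOL × %ΔSales = 1.5669 × -27.4% = -42.9%.

-42.9%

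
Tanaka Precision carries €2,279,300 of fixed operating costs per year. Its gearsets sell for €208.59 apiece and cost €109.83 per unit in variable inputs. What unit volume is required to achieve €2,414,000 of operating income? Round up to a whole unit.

Unit CM = price − variable cost = €208.59 − €109.83 = €98.76.
Units = (FC + target) / CM = (€2,279,300 + €2,414,000) / €98.76 = 47,522.28, so 47,523 gearsets.

47,523 gearsets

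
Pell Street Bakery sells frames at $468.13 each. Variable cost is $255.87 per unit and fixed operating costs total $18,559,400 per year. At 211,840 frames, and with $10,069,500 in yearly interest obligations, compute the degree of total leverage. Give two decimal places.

2.75

At 211,840 units, contribution = 211,840 × $212.26 = $44,965,158.40.
EBIT = $44,965,158.40 − $18,559,400 = $26,405,758.40. Interest = $10,069,500.00, so EBIT − I = $16,336,258.40.
DCL = contribution ÷ (EBIT − I) = $44,965,158.40 ÷ $16,336,258.40 = 2.7525.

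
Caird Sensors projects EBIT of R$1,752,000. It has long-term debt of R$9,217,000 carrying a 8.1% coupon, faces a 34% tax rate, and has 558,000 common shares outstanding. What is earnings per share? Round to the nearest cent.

Pre-tax income = R$1,752,000 − R$746,577.00 = R$1,005,423.00.
After tax at 34%: net income = R$1,005,423.00 × 0.66 = R$663,579.18.
Per share: R$663,579.18 / 558,000 shares = R$1.19.

R$1.19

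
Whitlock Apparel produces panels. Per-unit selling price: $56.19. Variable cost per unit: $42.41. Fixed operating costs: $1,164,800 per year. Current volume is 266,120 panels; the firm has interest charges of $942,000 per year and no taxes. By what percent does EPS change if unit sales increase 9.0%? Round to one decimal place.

Contribution at this volume is 266,120 × $13.78 = $3,667,133.60.
EBIT = $3,667,133.60 − $1,164,800 = $2,502,333.60.
Interest = $942,000.00, so EBIT − I = $1,560,333.60.
DCL = total CM / (EBIT − I) = $3,667,133.60 / $1,560,333.60 = 2.3502.
EPS therefore changes by 2.3502 × (+9.0%) = +21.2%.

+21.2%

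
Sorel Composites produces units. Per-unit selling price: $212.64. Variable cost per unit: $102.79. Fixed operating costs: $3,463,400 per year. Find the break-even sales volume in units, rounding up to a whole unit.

Unit CM = price − variable cost = $212.64 − $102.79 = $109.85.
Break-even Q = $3,463,400 / $109.85 = 31,528.45 → 31,529 units.

31,529 units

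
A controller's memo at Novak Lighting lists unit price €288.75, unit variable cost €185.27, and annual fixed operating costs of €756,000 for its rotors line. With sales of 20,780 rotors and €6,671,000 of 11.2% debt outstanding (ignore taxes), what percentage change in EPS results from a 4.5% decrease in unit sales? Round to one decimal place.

Contribution at this volume is 20,780 × €103.48 = €2,150,314.40.
EBIT = €2,150,314.40 − €756,000 = €1,394,314.40.
Interest = €747,152.00, so EBIT − I = €647,162.40.
DCL = total CM / (EBIT − I) = €2,150,314.40 / €647,162.40 = 3.3227.
%ΔEPS = DCL × %ΔSales = 3.3227 × -4.5% = -15.0%.

-15.0%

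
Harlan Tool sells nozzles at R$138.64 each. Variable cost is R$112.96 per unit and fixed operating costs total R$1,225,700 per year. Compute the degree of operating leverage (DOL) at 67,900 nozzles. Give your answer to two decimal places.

3.37

At 67,900 units, contribution = 67,900 × R$25.68 = R$1,743,672.00.
Operating income = contribution − fixed costs = R$1,743,672.00 − R$1,225,700 = R$517,972.00.
So DOL = total CM / EBIT = R$1,743,672.00 / R$517,972.00 = 3.3663.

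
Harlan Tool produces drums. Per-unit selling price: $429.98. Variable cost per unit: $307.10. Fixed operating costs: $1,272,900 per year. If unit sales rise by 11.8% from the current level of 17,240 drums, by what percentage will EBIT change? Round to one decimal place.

Total contribution margin = 17,240 × $122.88 = $2,118,451.20.
EBIT = $2,118,451.20 − $1,272,900 = $845,551.20.
So DOL = total CM / EBIT = $2,118,451.20 / $845,551.20 = 2.5054.
Operating income changes by 2.5054 × +11.8% = +29.6%.

+29.6%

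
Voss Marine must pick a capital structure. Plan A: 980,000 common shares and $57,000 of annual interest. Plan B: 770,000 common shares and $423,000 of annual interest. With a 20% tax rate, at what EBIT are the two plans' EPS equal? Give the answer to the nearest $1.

$1,765,000

At indifference, (EBIT − 57,000)(1 − t)/980,000 = (EBIT − 423,000)(1 − t)/770,000.
Cancelling (1 − t) and cross-multiplying: 770,000·(EBIT − 57,000) = 980,000·(EBIT − 423,000).
EBIT × (980,000 − 770,000) = 423,000 × 980,000 − 57,000 × 770,000 = 370,650,000,000, so EBIT = 370,650,000,000 ÷ 210,000 = 1,765,000.00.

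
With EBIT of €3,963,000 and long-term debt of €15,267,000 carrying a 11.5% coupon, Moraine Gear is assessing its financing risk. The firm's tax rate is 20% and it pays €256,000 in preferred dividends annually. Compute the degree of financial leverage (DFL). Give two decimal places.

2.10

Interest = €1,755,705.00.
Pre-tax preferred-dividend burden = €256,000 ÷ (1 − 0.20) = €320,000.00.
DFL = EBIT ÷ [EBIT − I − D_p/(1−t)] = €3,963,000 ÷ [€3,963,000 − €1,755,705.00 − €320,000.00] = €3,963,000 ÷ €1,887,295.00 = 2.0998.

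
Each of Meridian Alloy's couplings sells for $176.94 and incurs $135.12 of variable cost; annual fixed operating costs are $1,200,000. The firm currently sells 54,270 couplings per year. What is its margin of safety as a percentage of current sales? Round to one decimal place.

Unit CM = price − variable cost = $176.94 − $135.12 = $41.82. Break-even units = $1,200,000 ÷ $41.82 = 28,694.40; break-even revenue = 28,694.40 × $176.94 = $5,077,187.95.
Actual sales revenue = 54,270 × $176.94 = $9,602,533.80.
Margin of safety = ($9,602,533.80 − $5,077,187.95) ÷ $9,602,533.80 = 47.1%.

47.1%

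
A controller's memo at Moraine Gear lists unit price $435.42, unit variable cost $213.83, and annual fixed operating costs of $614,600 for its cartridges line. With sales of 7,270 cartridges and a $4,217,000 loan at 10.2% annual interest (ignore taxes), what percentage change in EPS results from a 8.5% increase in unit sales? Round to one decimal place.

+24.2%

At 7,270 units, contribution = 7,270 × $221.59 = $1,610,959.30.
Subtracting fixed costs: EBIT = $1,610,959.30 − $614,600 = $996,359.30.
Interest = $430,134.00, so EBIT − I = $566,225.30.
DCL = total CM / (EBIT − I) = $1,610,959.30 / $566,225.30 = 2.8451.
%ΔEPS = DCL × %ΔSales = 2.8451 × +8.5% = +24.2%.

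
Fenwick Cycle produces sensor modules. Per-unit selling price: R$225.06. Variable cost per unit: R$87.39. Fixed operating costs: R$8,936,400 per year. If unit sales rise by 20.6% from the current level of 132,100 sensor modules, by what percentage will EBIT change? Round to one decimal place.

Total contribution margin = 132,100 × R$137.67 = R$18,186,207.00.
Subtracting fixed costs: EBIT = R$18,186,207.00 − R$8,936,400 = R$9,249,807.00.
So DOL = total CM / EBIT = R$18,186,207.00 / R$9,249,807.00 = 1.9661.
Operating income changes by 1.9661 × +20.6% = +40.5%.

+40.5%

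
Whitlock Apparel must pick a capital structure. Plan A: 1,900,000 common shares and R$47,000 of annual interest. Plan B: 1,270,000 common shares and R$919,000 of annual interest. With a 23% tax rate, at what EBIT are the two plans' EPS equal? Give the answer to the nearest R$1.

Set EPS_A = EPS_B: (EBIT − R$47,000)(1 − 0.23) ÷ 1,900,000 = (EBIT − R$919,000)(1 − 0.23) ÷ 1,270,000.
Cancelling (1 − t) and cross-multiplying: 1,270,000·(EBIT − 47,000) = 1,900,000·(EBIT − 919,000).
Solving, EBIT = (919,000·1,900,000 − 47,000·1,270,000) / (1,900,000 − 1,270,000) = 1,686,410,000,000 / 630,000 = 2,676,841.27.

R$2,676,841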